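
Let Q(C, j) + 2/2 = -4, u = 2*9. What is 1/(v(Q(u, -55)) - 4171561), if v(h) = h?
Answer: -1/4171566 ≈ -2.3972e-7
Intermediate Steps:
u = 18
Q(C, j) = -5 (Q(C, j) = -1 - 4 = -5)
1/(v(Q(u, -55)) - 4171561) = 1/(-5 - 4171561) = 1/(-4171566) = -1/4171566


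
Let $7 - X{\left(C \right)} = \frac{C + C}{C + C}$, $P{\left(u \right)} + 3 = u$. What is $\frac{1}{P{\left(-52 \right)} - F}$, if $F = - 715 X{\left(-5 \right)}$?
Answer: $\frac{1}{4235} \approx 0.00023613$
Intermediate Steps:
$P{\left(u \right)} = -3 + u$
$X{\left(C \right)} = 6$ ($X{\left(C \right)} = 7 - \frac{C + C}{C + C} = 7 - \frac{2 C}{2 C} = 7 - 2 C \frac{1}{2 C} = 7 - 1 = 6$)
$F = -4290$ ($F = \left(-715\right) 6 = -4290$)
$\frac{1}{P{\left(-52 \right)} - F} = \frac{1}{\left(-3 - 52\right) - -4290} = \frac{1}{-55 + 4290} = \frac{1}{4235}$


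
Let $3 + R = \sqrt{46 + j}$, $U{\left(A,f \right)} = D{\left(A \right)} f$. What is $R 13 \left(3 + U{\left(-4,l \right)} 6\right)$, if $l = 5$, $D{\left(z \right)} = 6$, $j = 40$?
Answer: $-7137 + 2379 \sqrt{86} \approx 14925.0$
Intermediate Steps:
$U{\left(A,f \right)} = 6 f$
$R = -3 + \sqrt{86}$ ($R = -3 + \sqrt{46 + 40} = -3 + \sqrt{86} \approx 6.2736$)
$R 13 \left(3 + U{\left(-4,l \right)} 6\right) = \left(-3 + \sqrt{86}\right) 13 \left(3 + 6 \cdot 5 \cdot 6\right) = \left(-39 + 13 \sqrt{86}\right) \left(3 + 30 \cdot 6\right) = \left(-39 + 13 \sqrt{86}\right) \left(3 + 180\right) = \left(-39 + 13 \sqrt{86}\right) 183 = -7137 + 2379 \sqrt{86}$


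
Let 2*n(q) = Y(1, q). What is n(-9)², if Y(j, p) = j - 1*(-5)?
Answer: 9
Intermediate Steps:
Y(j, p) = 5 + j (Y(j, p) = j + 5 = 5 + j)
n(q) = 3 (n(q) = (5 + 1)/2 = (½)*6 = 3)
n(-9)² = 3² = 9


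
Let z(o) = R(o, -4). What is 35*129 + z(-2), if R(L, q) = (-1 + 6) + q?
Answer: 4516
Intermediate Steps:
R(L, q) = 5 + q
z(o) = 1 (z(o) = 5 - 4 = 1)
35*129 + z(-2) = 35*129 + 1 = 4515 + 1 = 4516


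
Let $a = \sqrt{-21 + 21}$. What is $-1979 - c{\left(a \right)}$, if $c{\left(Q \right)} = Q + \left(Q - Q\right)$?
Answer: $-1979$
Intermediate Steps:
$a = 0$ ($a = \sqrt{0} = 0$)
$c{\left(Q \right)} = Q$ ($c{\left(Q \right)} = Q + 0 = Q$)
$-1979 - c{\left(a \right)} = -1979 - 0 = -1979 + 0 = -1979$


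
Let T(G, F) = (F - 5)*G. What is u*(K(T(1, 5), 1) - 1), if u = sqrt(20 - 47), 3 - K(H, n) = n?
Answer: 3*I*sqrt(3) ≈ 5.1962*I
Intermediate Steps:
T(G, F) = G*(-5 + F) (T(G, F) = (-5 + F)*G = G*(-5 + F))
K(H, n) = 3 - n
u = 3*I*sqrt(3) (u = sqrt(-27) = 3*I*sqrt(3) ≈ 5.1962*I)
u*(K(T(1, 5), 1) - 1) = (3*I*sqrt(3))*((3 - 1*1) - 1) = (3*I*sqrt(3))*((3 - 1) - 1) = (3*I*sqrt(3))*(2 - 1) = (3*I*sqrt(3))*1 = 3*I*sqrt(3)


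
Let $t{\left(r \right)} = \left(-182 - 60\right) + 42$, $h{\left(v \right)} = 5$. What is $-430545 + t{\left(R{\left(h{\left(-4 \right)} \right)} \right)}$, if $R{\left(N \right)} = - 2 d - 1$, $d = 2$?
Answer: $-430745$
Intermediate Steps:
$R{\left(N \right)} = -5$ ($R{\left(N \right)} = \left(-2\right) 2 - 1 = -4 - 1 = -5$)
$t{\left(r \right)} = -200$ ($t{\left(r \right)} = -242 + 42 = -200$)
$-430545 + t{\left(R{\left(h{\left(-4 \right)} \right)} \right)} = -430545 - 200 = -430745$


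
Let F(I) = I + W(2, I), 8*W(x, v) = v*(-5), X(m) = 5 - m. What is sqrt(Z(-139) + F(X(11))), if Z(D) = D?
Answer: I*sqrt(565)/2 ≈ 11.885*I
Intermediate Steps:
W(x, v) = -5*v/8 (W(x, v) = (v*(-5))/8 = (-5*v)/8 = -5*v/8)
F(I) = 3*I/8 (F(I) = I - 5*I/8 = 3*I/8)
sqrt(Z(-139) + F(X(11))) = sqrt(-139 + 3*(5 - 1*11)/8) = sqrt(-139 + 3*(5 - 11)/8) = sqrt(-139 + (3/8)*(-6)) = sqrt(-139 - 9/4) = sqrt(-565/4) = I*sqrt(565)/2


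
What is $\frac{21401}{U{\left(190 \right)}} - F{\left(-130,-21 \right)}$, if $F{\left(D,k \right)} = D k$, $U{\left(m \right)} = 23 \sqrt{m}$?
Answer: $-2730 + \frac{21401 \sqrt{190}}{4370} \approx -2662.5$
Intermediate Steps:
$\frac{21401}{U{\left(190 \right)}} - F{\left(-130,-21 \right)} = \frac{21401}{23 \sqrt{190}} - \left(-130\right) \left(-21\right) = 21401 \frac{\sqrt{190}}{4370} - 2730 = \frac{21401 \sqrt{190}}{4370} - 2730 = -2730 + \frac{21401 \sqrt{190}}{4370}$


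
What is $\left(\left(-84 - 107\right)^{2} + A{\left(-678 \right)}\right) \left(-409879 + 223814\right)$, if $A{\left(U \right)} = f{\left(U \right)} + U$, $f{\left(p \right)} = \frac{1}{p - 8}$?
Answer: $- \frac{4569915857705}{686} \approx -6.6617 \cdot 10^{9}$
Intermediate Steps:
$f{\left(p \right)} = \frac{1}{-8 + p}$
$A{\left(U \right)} = U + \frac{1}{-8 + U}$ ($A{\left(U \right)} = \frac{1}{-8 + U} + U = U + \frac{1}{-8 + U}$)
$\left(\left(-84 - 107\right)^{2} + A{\left(-678 \right)}\right) \left(-409879 + 223814\right) = \left(\left(-84 - 107\right)^{2} + \frac{1 - 678 \left(-8 - 678\right)}{-8 - 678}\right) \left(-409879 + 223814\right) = \left(\left(-191\right)^{2} + \frac{1 - -465108}{-686}\right) \left(-186065\right) = \left(36481 - \frac{1 + 465108}{686}\right) \left(-186065\right) = \left(36481 - \frac{465109}{686}\right) \left(-186065\right) = \frac{24560857}{686} \left(-186065\right) = - \frac{4569915857705}{686}$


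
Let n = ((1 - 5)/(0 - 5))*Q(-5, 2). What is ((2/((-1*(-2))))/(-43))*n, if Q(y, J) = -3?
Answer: 12/215 ≈ 0.055814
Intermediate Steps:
n = -12/5 (n = ((1 - 5)/(0 - 5))*(-3) = -4/(-5)*(-3) = -4*(-⅕)*(-3) = (⅘)*(-3) = -12/5 ≈ -2.4000)
((2/((-1*(-2))))/(-43))*n = ((2/((-1*(-2))))/(-43))*(-12/5) = ((2/2)*(-1/43))*(-12/5) = ((2*(½))*(-1/43))*(-12/5) = (1*(-1/43))*(-12/5) = -1/43*(-12/5) = 12/215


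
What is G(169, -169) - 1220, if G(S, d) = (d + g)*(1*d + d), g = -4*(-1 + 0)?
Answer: 54550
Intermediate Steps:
g = 4 (g = -4*(-1) = 4)
G(S, d) = 2*d*(4 + d) (G(S, d) = (d + 4)*(1*d + d) = (4 + d)*(d + d) = (4 + d)*(2*d) = 2*d*(4 + d))
G(169, -169) - 1220 = 2*(-169)*(4 - 169) - 1220 = 2*(-169)*(-165) - 1220 = 55770 - 1220 = 54550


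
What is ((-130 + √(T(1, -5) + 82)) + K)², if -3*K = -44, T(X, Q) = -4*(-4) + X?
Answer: 120607/9 - 692*√11 ≈ 11106.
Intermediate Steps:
T(X, Q) = 16 + X
K = 44/3 (K = -⅓*(-44) = 44/3 ≈ 14.667)
((-130 + √(T(1, -5) + 82)) + K)² = ((-130 + √((16 + 1) + 82)) + 44/3)² = ((-130 + √(17 + 82)) + 44/3)² = ((-130 + √99) + 44/3)² = ((-130 + 3*√11) + 44/3)² = (-346/3 + 3*√11)²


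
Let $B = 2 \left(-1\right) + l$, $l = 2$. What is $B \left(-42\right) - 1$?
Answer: $-1$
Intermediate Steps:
$B = 0$ ($B = 2 \left(-1\right) + 2 = -2 + 2 = 0$)
$B \left(-42\right) - 1 = 0 \left(-42\right) - 1 = 0 - 1 = -1$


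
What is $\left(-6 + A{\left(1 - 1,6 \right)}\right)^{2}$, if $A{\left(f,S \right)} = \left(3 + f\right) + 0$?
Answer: $9$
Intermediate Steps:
$A{\left(f,S \right)} = 3 + f$
$\left(-6 + A{\left(1 - 1,6 \right)}\right)^{2} = \left(-6 + \left(3 + \left(1 - 1\right)\right)\right)^{2} = \left(-6 + \left(3 + 0\right)\right)^{2} = \left(-6 + 3\right)^{2} = \left(-3\right)^{2} = 9$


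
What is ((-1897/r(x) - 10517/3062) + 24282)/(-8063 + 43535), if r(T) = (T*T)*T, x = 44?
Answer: 1055442520719/1542047108096 ≈ 0.68444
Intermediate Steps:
r(T) = T³ (r(T) = T²*T = T³)
((-1897/r(x) - 10517/3062) + 24282)/(-8063 + 43535) = ((-1897/(44³) - 10517/3062) + 24282)/(-8063 + 43535) = ((-1897/85184 - 10517*1/3062) + 24282)/35472 = ((-1897*1/85184 - 10517/3062) + 24282)*(1/35472) = ((-1897/85184 - 10517/3062) + 24282)*(1/35472) = (-450844371/130416704 + 24282)*(1/35472) = (3166327562157/130416704)*(1/35472) = 1055442520719/1542047108096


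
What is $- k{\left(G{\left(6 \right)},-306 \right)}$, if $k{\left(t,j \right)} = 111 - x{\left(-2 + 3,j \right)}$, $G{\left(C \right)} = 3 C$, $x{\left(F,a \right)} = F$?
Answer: $-110$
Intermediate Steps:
$k{\left(t,j \right)} = 110$ ($k{\left(t,j \right)} = 111 - \left(-2 + 3\right) = 111 - 1 = 110$)
$- k{\left(G{\left(6 \right)},-306 \right)} = \left(-1\right) 110 = -110$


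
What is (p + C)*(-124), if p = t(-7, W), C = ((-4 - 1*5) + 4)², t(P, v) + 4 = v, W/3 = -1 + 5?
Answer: -4092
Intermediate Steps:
W = 12 (W = 3*(-1 + 5) = 3*4 = 12)
t(P, v) = -4 + v
C = 25 (C = ((-4 - 5) + 4)² = (-9 + 4)² = (-5)² = 25)
p = 8 (p = -4 + 12 = 8)
(p + C)*(-124) = (8 + 25)*(-124) = 33*(-124) = -4092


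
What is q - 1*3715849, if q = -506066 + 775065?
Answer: -3446850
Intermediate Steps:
q = 268999
q - 1*3715849 = 268999 - 1*3715849 = 268999 - 3715849 = -3446850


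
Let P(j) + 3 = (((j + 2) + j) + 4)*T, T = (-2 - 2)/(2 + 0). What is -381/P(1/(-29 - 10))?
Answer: 14859/581 ≈ 25.575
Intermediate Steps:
T = -2 (T = -4/2 = -4*1/2 = -2)
P(j) = -15 - 4*j (P(j) = -3 + (((j + 2) + j) + 4)*(-2) = -3 + (((2 + j) + j) + 4)*(-2) = -3 + ((2 + 2*j) + 4)*(-2) = -3 + (6 + 2*j)*(-2) = -3 + (-12 - 4*j) = -15 - 4*j)
-381/P(1/(-29 - 10)) = -381/(-15 - 4/(-29 - 10)) = -381/(-15 - 4/(-39)) = -381/(-15 - 4*(-1/39)) = -381/(-15 + 4/39) = -381/(-581/39) = -381*(-39/581) = 14859/581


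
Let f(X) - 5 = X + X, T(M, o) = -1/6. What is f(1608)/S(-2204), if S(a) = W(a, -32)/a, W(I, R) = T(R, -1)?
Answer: 42594504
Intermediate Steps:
T(M, o) = -⅙ (T(M, o) = -1*⅙ = -⅙)
W(I, R) = -⅙
f(X) = 5 + 2*X (f(X) = 5 + (X + X) = 5 + 2*X)
S(a) = -1/(6*a)
f(1608)/S(-2204) = (5 + 2*1608)/((-⅙/(-2204))) = (5 + 3216)/((-⅙*(-1/2204))) = 3221/(1/13224) = 3221*13224 = 42594504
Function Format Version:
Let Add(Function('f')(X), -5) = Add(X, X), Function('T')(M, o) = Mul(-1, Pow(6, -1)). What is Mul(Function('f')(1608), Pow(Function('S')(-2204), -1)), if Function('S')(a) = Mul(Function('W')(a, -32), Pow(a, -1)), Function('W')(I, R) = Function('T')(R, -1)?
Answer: 42594504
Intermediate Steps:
Function('T')(M, o) = Rational(-1, 6) (Function('T')(M, o) = Mul(-1, Rational(1, 6)) = Rational(-1, 6))
Function('W')(I, R) = Rational(-1, 6)
Function('f')(X) = Add(5, Mul(2, X)) (Function('f')(X) = Add(5, Add(X, X)) = Add(5, Mul(2, X)))
Function('S')(a) = Mul(Rational(-1, 6), Pow(a, -1))
Mul(Function('f')(1608), Pow(Function('S')(-2204), -1)) = Mul(Add(5, Mul(2, 1608)), Pow(Mul(Rational(-1, 6), Pow(-2204, -1)), -1)) = Mul(Add(5, 3216), Pow(Mul(Rational(-1, 6), Rational(-1, 2204)), -1)) = Mul(3221, Pow(Rational(1, 13224), -1)) = Mul(3221, 13224) = 42594504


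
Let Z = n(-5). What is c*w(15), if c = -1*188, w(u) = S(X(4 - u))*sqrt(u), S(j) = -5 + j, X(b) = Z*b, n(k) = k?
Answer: -9400*sqrt(15) ≈ -36406.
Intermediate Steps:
Z = -5
X(b) = -5*b
w(u) = sqrt(u)*(-25 + 5*u) (w(u) = (-5 - 5*(4 - u))*sqrt(u) = (-5 + (-20 + 5*u))*sqrt(u) = (-25 + 5*u)*sqrt(u) = sqrt(u)*(-25 + 5*u))
c = -188
c*w(15) = -940*sqrt(15)*(-5 + 15) = -940*sqrt(15)*10 = -9400*sqrt(15)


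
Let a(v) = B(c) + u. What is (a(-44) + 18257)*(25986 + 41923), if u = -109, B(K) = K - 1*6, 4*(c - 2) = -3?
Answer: 4928359857/4 ≈ 1.2321e+9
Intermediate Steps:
c = 5/4 (c = 2 + (¼)*(-3) = 2 - ¾ = 5/4 ≈ 1.2500)
B(K) = -6 + K (B(K) = K - 6 = -6 + K)
a(v) = -455/4 (a(v) = (-6 + 5/4) - 109 = -19/4 - 109 = -455/4)
(a(-44) + 18257)*(25986 + 41923) = (-455/4 + 18257)*(25986 + 41923) = (72573/4)*67909 = 4928359857/4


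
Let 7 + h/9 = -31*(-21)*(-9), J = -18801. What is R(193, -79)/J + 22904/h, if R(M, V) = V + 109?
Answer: -3430174/7877619 ≈ -0.43543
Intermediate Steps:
R(M, V) = 109 + V
h = -52794 (h = -63 + 9*(-31*(-21)*(-9)) = -63 + 9*(651*(-9)) = -63 + 9*(-5859) = -63 - 52731 = -52794)
R(193, -79)/J + 22904/h = (109 - 79)/(-18801) + 22904/(-52794) = 30*(-1/18801) + 22904*(-1/52794) = -10/6267 - 1636/3771 = -3430174/7877619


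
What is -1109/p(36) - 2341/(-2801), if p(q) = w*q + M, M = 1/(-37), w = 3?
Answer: -105581138/11189995 ≈ -9.4353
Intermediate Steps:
M = -1/37 ≈ -0.027027
p(q) = -1/37 + 3*q (p(q) = 3*q - 1/37 = -1/37 + 3*q)
-1109/p(36) - 2341/(-2801) = -1109/(-1/37 + 3*36) - 2341/(-2801) = -1109/(-1/37 + 108) - 2341*(-1/2801) = -1109/3995/37 + 2341/2801 = -1109*37/3995 + 2341/2801 = -41033/3995 + 2341/2801 = -105581138/11189995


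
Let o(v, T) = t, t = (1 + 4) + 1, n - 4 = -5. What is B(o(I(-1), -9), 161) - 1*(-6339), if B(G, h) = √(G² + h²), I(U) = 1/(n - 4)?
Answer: 6339 + √25957 ≈ 6500.1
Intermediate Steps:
n = -1 (n = 4 - 5 = -1)
I(U) = -⅕ (I(U) = 1/(-1 - 4) = 1/(-5) = -⅕)
t = 6 (t = 5 + 1 = 6)
o(v, T) = 6
B(o(I(-1), -9), 161) - 1*(-6339) = √(6² + 161²) - 1*(-6339) = √(36 + 25921) + 6339 = √25957 + 6339 = 6339 + √25957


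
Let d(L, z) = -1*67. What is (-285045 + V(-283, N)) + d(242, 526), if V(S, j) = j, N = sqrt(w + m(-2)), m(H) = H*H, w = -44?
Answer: -285112 + 2*I*sqrt(10) ≈ -2.8511e+5 + 6.3246*I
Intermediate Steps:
m(H) = H**2
d(L, z) = -67
N = 2*I*sqrt(10) (N = sqrt(-44 + (-2)**2) = sqrt(-44 + 4) = sqrt(-40) = 2*I*sqrt(10) ≈ 6.3246*I)
(-285045 + V(-283, N)) + d(242, 526) = (-285045 + 2*I*sqrt(10)) - 67 = -285112 + 2*I*sqrt(10)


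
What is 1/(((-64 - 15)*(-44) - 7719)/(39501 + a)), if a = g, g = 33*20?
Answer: -40161/4243 ≈ -9.4652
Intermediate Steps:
g = 660
a = 660
1/(((-64 - 15)*(-44) - 7719)/(39501 + a)) = 1/(((-64 - 15)*(-44) - 7719)/(39501 + 660)) = 1/((-79*(-44) - 7719)/40161) = 1/((3476 - 7719)*(1/40161)) = 1/(-4243*1/40161) = 1/(-4243/40161) = -40161/4243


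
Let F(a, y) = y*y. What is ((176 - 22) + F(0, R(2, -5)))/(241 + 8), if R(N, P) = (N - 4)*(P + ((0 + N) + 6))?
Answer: 190/249 ≈ 0.76305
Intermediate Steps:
R(N, P) = (-4 + N)*(6 + N + P) (R(N, P) = (-4 + N)*(P + (N + 6)) = (-4 + N)*(P + (6 + N)) = (-4 + N)*(6 + N + P))
F(a, y) = y²
((176 - 22) + F(0, R(2, -5)))/(241 + 8) = ((176 - 22) + (-24 + 2² - 4*(-5) + 2*2 + 2*(-5))²)/(241 + 8) = (154 + (-24 + 4 + 20 + 4 - 10)²)/249 = (154 + (-6)²)*(1/249) = (154 + 36)*(1/249) = 190*(1/249) = 190/249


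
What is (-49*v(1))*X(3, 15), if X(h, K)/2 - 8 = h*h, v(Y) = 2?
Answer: -3332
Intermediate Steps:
X(h, K) = 16 + 2*h**2 (X(h, K) = 16 + 2*(h*h) = 16 + 2*h**2)
(-49*v(1))*X(3, 15) = (-49*2)*(16 + 2*3**2) = -98*(16 + 2*9) = -98*(16 + 18) = -98*34 = -3332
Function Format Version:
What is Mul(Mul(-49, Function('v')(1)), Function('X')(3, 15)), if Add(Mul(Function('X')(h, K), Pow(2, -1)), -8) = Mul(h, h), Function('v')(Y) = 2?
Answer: -3332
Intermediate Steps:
Function('X')(h, K) = Add(16, Mul(2, Pow(h, 2))) (Function('X')(h, K) = Add(16, Mul(2, Mul(h, h))) = Add(16, Mul(2, Pow(h, 2))))
Mul(Mul(-49, Function('v')(1)), Function('X')(3, 15)) = Mul(Mul(-49, 2), Add(16, Mul(2, Pow(3, 2)))) = Mul(-98, Add(16, Mul(2, 9))) = Mul(-98, Add(16, 18)) = Mul(-98, 34) = -3332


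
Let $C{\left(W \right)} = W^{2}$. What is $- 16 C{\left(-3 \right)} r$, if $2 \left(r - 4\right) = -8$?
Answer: $0$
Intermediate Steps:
$r = 0$ ($r = 4 + \frac{1}{2} \left(-8\right) = 4 - 4 = 0$)
$- 16 C{\left(-3 \right)} r = - 16 \left(-3\right)^{2} \cdot 0 = \left(-16\right) 9 \cdot 0 = \left(-144\right) 0 = 0$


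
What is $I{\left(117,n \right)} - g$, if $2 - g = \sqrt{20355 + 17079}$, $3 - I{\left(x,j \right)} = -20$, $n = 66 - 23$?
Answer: $21 + \sqrt{37434} \approx 214.48$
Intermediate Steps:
$n = 43$ ($n = 66 - 23 = 43$)
$I{\left(x,j \right)} = 23$ ($I{\left(x,j \right)} = 3 - -20 = 3 + 20 = 23$)
$g = 2 - \sqrt{37434}$ ($g = 2 - \sqrt{20355 + 17079} = 2 - \sqrt{37434} \approx -191.48$)
$I{\left(117,n \right)} - g = 23 - \left(2 - \sqrt{37434}\right) = 21 + \sqrt{37434}$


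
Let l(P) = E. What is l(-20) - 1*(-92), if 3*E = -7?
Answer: 269/3 ≈ 89.667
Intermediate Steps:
E = -7/3 (E = (⅓)*(-7) = -7/3 ≈ -2.3333)
l(P) = -7/3
l(-20) - 1*(-92) = -7/3 - 1*(-92) = -7/3 + 92 = 269/3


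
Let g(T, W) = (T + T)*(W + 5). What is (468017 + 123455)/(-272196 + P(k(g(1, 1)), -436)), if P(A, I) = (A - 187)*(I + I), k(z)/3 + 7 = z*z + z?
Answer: -147868/124729 ≈ -1.1855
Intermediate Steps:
g(T, W) = 2*T*(5 + W) (g(T, W) = (2*T)*(5 + W) = 2*T*(5 + W))
k(z) = -21 + 3*z + 3*z² (k(z) = -21 + 3*(z*z + z) = -21 + 3*(z² + z) = -21 + 3*(z + z²) = -21 + (3*z + 3*z²) = -21 + 3*z + 3*z²)
P(A, I) = 2*I*(-187 + A) (P(A, I) = (-187 + A)*(2*I) = 2*I*(-187 + A))
(468017 + 123455)/(-272196 + P(k(g(1, 1)), -436)) = (468017 + 123455)/(-272196 + 2*(-436)*(-187 + (-21 + 3*(2*1*(5 + 1)) + 3*(2*1*(5 + 1))²))) = 591472/(-272196 + 2*(-436)*(-187 + (-21 + 3*(2*1*6) + 3*(2*1*6)²))) = 591472/(-272196 + 2*(-436)*(-187 + (-21 + 3*12 + 3*12²))) = 591472/(-272196 + 2*(-436)*(-187 + (-21 + 36 + 3*144))) = 591472/(-272196 + 2*(-436)*(-187 + (-21 + 36 + 432))) = 591472/(-272196 + 2*(-436)*(-187 + 447)) = 591472/(-272196 + 2*(-436)*260) = 591472/(-272196 - 226720) = 591472/(-498916) = 591472*(-1/498916) = -147868/124729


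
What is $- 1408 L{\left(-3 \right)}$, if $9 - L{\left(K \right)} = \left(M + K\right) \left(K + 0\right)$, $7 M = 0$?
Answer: $0$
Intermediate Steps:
$M = 0$ ($M = \frac{1}{7} \cdot 0 = 0$)
$L{\left(K \right)} = 9 - K^{2}$ ($L{\left(K \right)} = 9 - \left(0 + K\right) \left(K + 0\right) = 9 - K K = 9 - K^{2}$)
$- 1408 L{\left(-3 \right)} = - 1408 \left(9 - \left(-3\right)^{2}\right) = - 1408 \left(9 - 9\right) = \left(-1408\right) 0 = 0$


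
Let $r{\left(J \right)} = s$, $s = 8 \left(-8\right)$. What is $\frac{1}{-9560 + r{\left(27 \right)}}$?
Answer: $- \frac{1}{9624} \approx -0.00010391$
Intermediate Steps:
$s = -64$
$r{\left(J \right)} = -64$
$\frac{1}{-9560 + r{\left(27 \right)}} = \frac{1}{-9560 - 64} = \frac{1}{-9624} = - \frac{1}{9624}$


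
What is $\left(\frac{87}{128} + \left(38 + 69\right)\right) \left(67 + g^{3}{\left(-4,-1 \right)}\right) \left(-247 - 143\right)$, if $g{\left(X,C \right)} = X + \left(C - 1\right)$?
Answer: $\frac{400465065}{64} \approx 6.2573 \cdot 10^{6}$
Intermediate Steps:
$g{\left(X,C \right)} = -1 + C + X$ ($g{\left(X,C \right)} = X + \left(C - 1\right) = X + \left(-1 + C\right) = -1 + C + X$)
$\left(\frac{87}{128} + \left(38 + 69\right)\right) \left(67 + g^{3}{\left(-4,-1 \right)}\right) \left(-247 - 143\right) = \left(\frac{87}{128} + \left(38 + 69\right)\right) \left(67 + \left(-1 - 1 - 4\right)^{3}\right) \left(-247 - 143\right) = \left(87 \cdot \frac{1}{128} + 107\right) \left(67 + \left(-6\right)^{3}\right) \left(-390\right) = \left(\frac{87}{128} + 107\right) \left(67 - 216\right) \left(-390\right) = \frac{13783 \left(\left(-149\right) \left(-390\right)\right)}{128} = \frac{13783}{128} \cdot 58110 = \frac{400465065}{64}$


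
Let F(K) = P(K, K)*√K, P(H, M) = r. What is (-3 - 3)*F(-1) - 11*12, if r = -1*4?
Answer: -132 + 24*I ≈ -132.0 + 24.0*I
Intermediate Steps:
r = -4
P(H, M) = -4
F(K) = -4*√K
(-3 - 3)*F(-1) - 11*12 = (-3 - 3)*(-4*I) - 11*12 = -(-24)*I - 132 = 24*I - 132 = -132 + 24*I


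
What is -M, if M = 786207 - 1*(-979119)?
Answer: -1765326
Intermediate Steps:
M = 1765326 (M = 786207 + 979119 = 1765326)
-M = -1*1765326 = -1765326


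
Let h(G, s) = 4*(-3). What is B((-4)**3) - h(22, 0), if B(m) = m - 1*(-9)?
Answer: -43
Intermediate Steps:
h(G, s) = -12
B(m) = 9 + m (B(m) = m + 9 = 9 + m)
B((-4)**3) - h(22, 0) = (9 + (-4)**3) - 1*(-12) = (9 - 64) + 12 = -55 + 12 = -43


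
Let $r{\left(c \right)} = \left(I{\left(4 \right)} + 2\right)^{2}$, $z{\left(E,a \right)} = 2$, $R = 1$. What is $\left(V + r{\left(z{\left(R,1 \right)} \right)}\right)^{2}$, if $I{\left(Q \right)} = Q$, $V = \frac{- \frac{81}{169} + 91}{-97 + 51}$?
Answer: $\frac{17498792089}{15108769} \approx 1158.2$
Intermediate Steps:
$V = - \frac{7649}{3887}$ ($V = \frac{\left(-81\right) \frac{1}{169} + 91}{-46} = \left(- \frac{81}{169} + 91\right) \left(- \frac{1}{46}\right) = \frac{15298}{169} \left(- \frac{1}{46}\right) = - \frac{7649}{3887} \approx -1.9678$)
$r{\left(c \right)} = 36$ ($r{\left(c \right)} = \left(4 + 2\right)^{2} = 6^{2} = 36$)
$\left(V + r{\left(z{\left(R,1 \right)} \right)}\right)^{2} = \left(- \frac{7649}{3887} + 36\right)^{2} = \left(\frac{132283}{3887}\right)^{2} = \frac{17498792089}{15108769}$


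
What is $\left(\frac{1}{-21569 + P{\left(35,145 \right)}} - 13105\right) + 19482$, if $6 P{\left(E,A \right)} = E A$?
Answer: $\frac{792909797}{124339} \approx 6377.0$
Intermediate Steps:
$P{\left(E,A \right)} = \frac{A E}{6}$ ($P{\left(E,A \right)} = \frac{E A}{6} = \frac{A E}{6}$)
$\left(\frac{1}{-21569 + P{\left(35,145 \right)}} - 13105\right) + 19482 = \left(\frac{1}{-21569 + \frac{1}{6} \cdot 145 \cdot 35} - 13105\right) + 19482 = \left(\frac{1}{-21569 + \frac{5075}{6}} - 13105\right) + 19482 = \left(\frac{1}{- \frac{124339}{6}} - 13105\right) + 19482 = \left(- \frac{6}{124339} - 13105\right) + 19482 = - \frac{1629462601}{124339} + 19482 = \frac{792909797}{124339}$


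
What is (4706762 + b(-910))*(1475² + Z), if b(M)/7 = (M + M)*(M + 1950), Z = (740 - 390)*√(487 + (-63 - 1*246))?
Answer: -18586011923750 - 2989993300*√178 ≈ -1.8626e+13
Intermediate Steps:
Z = 350*√178 (Z = 350*√(487 + (-63 - 246)) = 350*√(487 - 309) = 350*√178 ≈ 4669.6)
b(M) = 14*M*(1950 + M) (b(M) = 7*((M + M)*(M + 1950)) = 7*((2*M)*(1950 + M)) = 7*(2*M*(1950 + M)) = 14*M*(1950 + M))
(4706762 + b(-910))*(1475² + Z) = (4706762 + 14*(-910)*(1950 - 910))*(1475² + 350*√178) = (4706762 + 14*(-910)*1040)*(2175625 + 350*√178) = (4706762 - 13249600)*(2175625 + 350*√178) = -8542838*(2175625 + 350*√178) = -18586011923750 - 2989993300*√178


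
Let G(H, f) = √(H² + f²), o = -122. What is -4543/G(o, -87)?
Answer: -4543*√22453/22453 ≈ -30.318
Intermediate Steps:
-4543/G(o, -87) = -4543/√((-122)² + (-87)²) = -4543/√(14884 + 7569) = -4543*√22453/22453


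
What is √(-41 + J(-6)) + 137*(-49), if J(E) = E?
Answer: -6713 + I*√47 ≈ -6713.0 + 6.8557*I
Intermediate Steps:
√(-41 + J(-6)) + 137*(-49) = √(-41 - 6) + 137*(-49) = √(-47) - 6713 = I*√47 - 6713 = -6713 + I*√47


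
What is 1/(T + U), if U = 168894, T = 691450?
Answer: 1/860344 ≈ 1.1623e-6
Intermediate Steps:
1/(T + U) = 1/(691450 + 168894) = 1/860344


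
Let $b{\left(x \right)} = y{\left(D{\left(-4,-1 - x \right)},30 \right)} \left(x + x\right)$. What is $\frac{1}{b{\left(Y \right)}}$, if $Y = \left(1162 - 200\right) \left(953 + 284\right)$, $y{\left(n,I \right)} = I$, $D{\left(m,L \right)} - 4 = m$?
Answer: $\frac{1}{71399640} \approx 1.4006 \cdot 10^{-8}$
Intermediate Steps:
$D{\left(m,L \right)} = 4 + m$
$Y = 1189994$ ($Y = 962 \cdot 1237 = 1189994$)
$b{\left(x \right)} = 60 x$ ($b{\left(x \right)} = 30 \left(x + x\right) = 30 \cdot 2 x = 60 x$)
$\frac{1}{b{\left(Y \right)}} = \frac{1}{60 \cdot 1189994} = \frac{1}{71399640}$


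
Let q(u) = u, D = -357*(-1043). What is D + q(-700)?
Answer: 371651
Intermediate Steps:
D = 372351
D + q(-700) = 372351 - 700 = 371651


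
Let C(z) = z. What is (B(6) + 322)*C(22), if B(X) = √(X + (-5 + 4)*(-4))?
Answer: 7084 + 22*√10 ≈ 7153.6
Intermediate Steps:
B(X) = √(4 + X) (B(X) = √(X - 1*(-4)) = √(X + 4) = √(4 + X))
(B(6) + 322)*C(22) = (√(4 + 6) + 322)*22 = (√10 + 322)*22 = (322 + √10)*22 = 7084 + 22*√10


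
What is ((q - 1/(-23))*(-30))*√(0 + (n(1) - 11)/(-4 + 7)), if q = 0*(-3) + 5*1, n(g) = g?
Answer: -1160*I*√30/23 ≈ -276.24*I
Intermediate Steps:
q = 5 (q = 0 + 5 = 5)
((q - 1/(-23))*(-30))*√(0 + (n(1) - 11)/(-4 + 7)) = ((5 - 1/(-23))*(-30))*√(0 + (1 - 11)/(-4 + 7)) = ((5 - 1*(-1/23))*(-30))*√(0 - 10/3) = ((5 + 1/23)*(-30))*√(0 - 10*⅓) = ((116/23)*(-30))*√(0 - 10/3) = -1160*I*√30/23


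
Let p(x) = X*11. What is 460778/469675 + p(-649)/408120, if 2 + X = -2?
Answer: 9401602583/9584188050 ≈ 0.98095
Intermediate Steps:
X = -4 (X = -2 - 2 = -4)
p(x) = -44 (p(x) = -4*11 = -44)
460778/469675 + p(-649)/408120 = 460778/469675 - 44/408120 = 460778*(1/469675) - 44*1/408120 = 460778/469675 - 11/102030 = 9401602583/9584188050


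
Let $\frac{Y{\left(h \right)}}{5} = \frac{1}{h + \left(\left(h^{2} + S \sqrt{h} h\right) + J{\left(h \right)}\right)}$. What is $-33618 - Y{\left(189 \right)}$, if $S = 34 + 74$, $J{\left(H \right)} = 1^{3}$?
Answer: $- \frac{520791241280591}{15491440339} - \frac{61236 \sqrt{21}}{15491440339} \approx -33618.0$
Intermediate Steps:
$J{\left(H \right)} = 1$
$S = 108$
$Y{\left(h \right)} = \frac{5}{1 + h + h^{2} + 108 h^{\frac{3}{2}}}$ ($Y{\left(h \right)} = \frac{5}{h + \left(\left(h^{2} + 108 \sqrt{h} h\right) + 1\right)} = \frac{5}{h + \left(\left(h^{2} + 108 h^{\frac{3}{2}}\right) + 1\right)} = \frac{5}{h + \left(1 + h^{2} + 108 h^{\frac{3}{2}}\right)} = \frac{5}{1 + h + h^{2} + 108 h^{\frac{3}{2}}}$)
$-33618 - Y{\left(189 \right)} = -33618 - \frac{5}{1 + 189 + 189^{2} + 108 \cdot 189^{\frac{3}{2}}} = -33618 - \frac{5}{1 + 189 + 35721 + 108 \cdot 567 \sqrt{21}} = -33618 - \frac{5}{1 + 189 + 35721 + 61236 \sqrt{21}} = -33618 - \frac{5}{35911 + 61236 \sqrt{21}}$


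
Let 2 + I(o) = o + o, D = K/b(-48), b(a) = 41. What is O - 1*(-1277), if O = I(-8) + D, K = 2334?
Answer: 53953/41 ≈ 1315.9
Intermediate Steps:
D = 2334/41 ≈ 56.927
I(o) = -2 + 2*o (I(o) = -2 + (o + o) = -2 + 2*o)
O = 1596/41 (O = (-2 + 2*(-8)) + 2334/41 = (-2 - 16) + 2334/41 = -18 + 2334/41 = 1596/41 ≈ 38.927)
O - 1*(-1277) = 1596/41 - 1*(-1277) = 1596/41 + 1277 = 53953/41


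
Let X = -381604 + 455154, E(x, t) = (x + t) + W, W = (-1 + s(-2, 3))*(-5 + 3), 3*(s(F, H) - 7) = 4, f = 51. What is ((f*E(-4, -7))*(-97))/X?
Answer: 126973/73550 ≈ 1.7263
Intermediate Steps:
s(F, H) = 25/3 (s(F, H) = 7 + (1/3)*4 = 7 + 4/3 = 25/3)
W = -44/3 (W = (-1 + 25/3)*(-5 + 3) = (22/3)*(-2) = -44/3 ≈ -14.667)
E(x, t) = -44/3 + t + x (E(x, t) = (x + t) - 44/3 = (t + x) - 44/3 = -44/3 + t + x)
X = 73550
((f*E(-4, -7))*(-97))/X = ((51*(-44/3 - 7 - 4))*(-97))/73550 = ((51*(-77/3))*(-97))*(1/73550) = -1309*(-97)*(1/73550) = 126973*(1/73550) = 126973/73550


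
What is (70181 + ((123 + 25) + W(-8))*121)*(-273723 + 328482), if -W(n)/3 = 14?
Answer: 4545380313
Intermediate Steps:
W(n) = -42 (W(n) = -3*14 = -42)
(70181 + ((123 + 25) + W(-8))*121)*(-273723 + 328482) = (70181 + ((123 + 25) - 42)*121)*(-273723 + 328482) = (70181 + (148 - 42)*121)*54759 = (70181 + 106*121)*54759 = (70181 + 12826)*54759 = 83007*54759 = 4545380313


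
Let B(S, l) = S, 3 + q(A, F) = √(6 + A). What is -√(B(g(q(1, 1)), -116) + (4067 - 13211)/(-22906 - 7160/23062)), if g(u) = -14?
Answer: -I*√2928626255394490/14674037 ≈ -3.6879*I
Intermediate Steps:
q(A, F) = -3 + √(6 + A)
-√(B(g(q(1, 1)), -116) + (4067 - 13211)/(-22906 - 7160/23062)) = -√(-14 + (4067 - 13211)/(-22906 - 7160/23062)) = -√(-14 - 9144/(-22906 - 7160*1/23062)) = -√(-14 - 9144/(-22906 - 3580/11531)) = -√(-14 - 9144/(-264132666/11531)) = -√(-14 - 9144*(-11531/264132666)) = -√(-14 + 5857748/14674037) = -√(-199578770/14674037) = -I*√2928626255394490/14674037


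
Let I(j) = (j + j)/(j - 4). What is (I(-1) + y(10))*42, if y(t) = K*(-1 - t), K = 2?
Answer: -4536/5 ≈ -907.20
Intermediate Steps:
I(j) = 2*j/(-4 + j) (I(j) = (2*j)/(-4 + j) = 2*j/(-4 + j))
y(t) = -2 - 2*t (y(t) = 2*(-1 - t) = -2 - 2*t)
(I(-1) + y(10))*42 = (2*(-1)/(-4 - 1) + (-2 - 2*10))*42 = (2*(-1)/(-5) + (-2 - 20))*42 = (2*(-1)*(-1/5) - 22)*42 = (2/5 - 22)*42 = -108/5*42 = -4536/5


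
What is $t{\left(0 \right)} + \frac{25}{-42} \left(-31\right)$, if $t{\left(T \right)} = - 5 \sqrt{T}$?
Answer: $\frac{775}{42} \approx 18.452$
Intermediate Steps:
$t{\left(0 \right)} + \frac{25}{-42} \left(-31\right) = - 5 \sqrt{0} + \frac{25}{-42} \left(-31\right) = \left(-5\right) 0 + 25 \left(- \frac{1}{42}\right) \left(-31\right) = 0 - - \frac{775}{42} = 0 + \frac{775}{42} = \frac{775}{42}$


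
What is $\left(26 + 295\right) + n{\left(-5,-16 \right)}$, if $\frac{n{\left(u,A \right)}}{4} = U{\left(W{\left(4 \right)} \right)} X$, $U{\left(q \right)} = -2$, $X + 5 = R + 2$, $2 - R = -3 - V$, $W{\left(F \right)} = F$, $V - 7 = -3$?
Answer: $273$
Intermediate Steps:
$V = 4$ ($V = 7 - 3 = 4$)
$R = 9$ ($R = 2 - \left(-3 - 4\right) = 2 - -7 = 2 + 7 = 9$)
$X = 6$ ($X = -5 + \left(9 + 2\right) = -5 + 11 = 6$)
$n{\left(u,A \right)} = -48$ ($n{\left(u,A \right)} = 4 \left(\left(-2\right) 6\right) = 4 \left(-12\right) = -48$)
$\left(26 + 295\right) + n{\left(-5,-16 \right)} = \left(26 + 295\right) - 48 = 321 - 48 = 273$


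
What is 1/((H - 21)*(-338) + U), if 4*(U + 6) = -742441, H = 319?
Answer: -4/1145361 ≈ -3.4924e-6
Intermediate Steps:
U = -742465/4 (U = -6 + (1/4)*(-742441) = -6 - 742441/4 = -742465/4 ≈ -1.8562e+5)
1/((H - 21)*(-338) + U) = 1/((319 - 21)*(-338) - 742465/4) = 1/(298*(-338) - 742465/4) = 1/(-100724 - 742465/4) = 1/(-1145361/4) = -4/1145361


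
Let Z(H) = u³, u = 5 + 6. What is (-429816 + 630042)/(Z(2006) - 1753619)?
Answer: -33371/292048 ≈ -0.11427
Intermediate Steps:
u = 11
Z(H) = 1331 (Z(H) = 11³ = 1331)
(-429816 + 630042)/(Z(2006) - 1753619) = (-429816 + 630042)/(1331 - 1753619) = 200226/(-1752288) = 200226*(-1/1752288) = -33371/292048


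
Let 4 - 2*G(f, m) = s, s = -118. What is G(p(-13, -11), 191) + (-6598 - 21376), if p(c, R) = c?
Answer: -27913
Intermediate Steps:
G(f, m) = 61 (G(f, m) = 2 - ½*(-118) = 2 + 59 = 61)
G(p(-13, -11), 191) + (-6598 - 21376) = 61 + (-6598 - 21376) = 61 - 27974 = -27913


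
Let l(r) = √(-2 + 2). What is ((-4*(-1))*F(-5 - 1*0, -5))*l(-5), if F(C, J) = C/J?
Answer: 0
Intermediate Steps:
l(r) = 0 (l(r) = √0 = 0)
((-4*(-1))*F(-5 - 1*0, -5))*l(-5) = ((-4*(-1))*((-5 - 1*0)/(-5)))*0 = (4*((-5 + 0)*(-⅕)))*0 = (4*(-5*(-⅕)))*0 = (4*1)*0 = 4*0 = 0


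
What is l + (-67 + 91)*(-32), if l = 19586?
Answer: 18818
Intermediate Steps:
l + (-67 + 91)*(-32) = 19586 + (-67 + 91)*(-32) = 19586 + 24*(-32) = 19586 - 768 = 18818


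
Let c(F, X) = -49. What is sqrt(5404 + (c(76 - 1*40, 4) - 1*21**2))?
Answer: 3*sqrt(546) ≈ 70.100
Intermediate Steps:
sqrt(5404 + (c(76 - 1*40, 4) - 1*21**2)) = sqrt(5404 + (-49 - 1*21**2)) = sqrt(5404 + (-49 - 1*441)) = sqrt(5404 + (-49 - 441)) = sqrt(5404 - 490) = sqrt(4914) = 3*sqrt(546)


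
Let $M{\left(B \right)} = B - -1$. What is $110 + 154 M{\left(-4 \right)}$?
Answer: $-352$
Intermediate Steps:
$M{\left(B \right)} = 1 + B$ ($M{\left(B \right)} = B + 1 = 1 + B$)
$110 + 154 M{\left(-4 \right)} = 110 + 154 \left(1 - 4\right) = 110 + 154 \left(-3\right) = 110 - 462 = -352$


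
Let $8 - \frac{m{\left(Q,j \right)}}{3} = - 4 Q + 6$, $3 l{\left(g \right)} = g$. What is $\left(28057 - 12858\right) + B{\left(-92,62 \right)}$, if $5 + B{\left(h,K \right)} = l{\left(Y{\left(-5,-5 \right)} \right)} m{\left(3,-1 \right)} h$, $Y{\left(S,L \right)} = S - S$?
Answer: $15194$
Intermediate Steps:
$Y{\left(S,L \right)} = 0$
$l{\left(g \right)} = \frac{g}{3}$
$m{\left(Q,j \right)} = 6 + 12 Q$ ($m{\left(Q,j \right)} = 24 - 3 \left(- 4 Q + 6\right) = 24 - 3 \left(6 - 4 Q\right) = 24 + \left(-18 + 12 Q\right) = 6 + 12 Q$)
$B{\left(h,K \right)} = -5$ ($B{\left(h,K \right)} = -5 + \frac{1}{3} \cdot 0 \left(6 + 12 \cdot 3\right) h = -5 + 0 \left(6 + 36\right) h = -5 + 0 \cdot 42 h = -5 + 0 h = -5 + 0 = -5$)
$\left(28057 - 12858\right) + B{\left(-92,62 \right)} = \left(28057 - 12858\right) - 5 = 15199 - 5 = 15194$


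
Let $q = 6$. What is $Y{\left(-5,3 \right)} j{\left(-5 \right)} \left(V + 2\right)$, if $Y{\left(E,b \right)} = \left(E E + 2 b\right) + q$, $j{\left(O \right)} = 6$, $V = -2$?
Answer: $0$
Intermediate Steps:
$Y{\left(E,b \right)} = 6 + E^{2} + 2 b$ ($Y{\left(E,b \right)} = \left(E E + 2 b\right) + 6 = \left(E^{2} + 2 b\right) + 6 = 6 + E^{2} + 2 b$)
$Y{\left(-5,3 \right)} j{\left(-5 \right)} \left(V + 2\right) = \left(6 + \left(-5\right)^{2} + 2 \cdot 3\right) 6 \left(-2 + 2\right) = \left(6 + 25 + 6\right) 6 \cdot 0 = 37 \cdot 0 = 0$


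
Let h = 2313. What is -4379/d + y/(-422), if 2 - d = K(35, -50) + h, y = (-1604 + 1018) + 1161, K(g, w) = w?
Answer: 547863/954142 ≈ 0.57419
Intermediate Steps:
y = 575 (y = -586 + 1161 = 575)
d = -2261 (d = 2 - (-50 + 2313) = 2 - 1*2263 = 2 - 2263 = -2261)
-4379/d + y/(-422) = -4379/(-2261) + 575/(-422) = -4379*(-1/2261) + 575*(-1/422) = 4379/2261 - 575/422 = 547863/954142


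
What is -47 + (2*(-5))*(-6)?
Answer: 13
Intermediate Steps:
-47 + (2*(-5))*(-6) = -47 - 10*(-6) = -47 + 60 = 13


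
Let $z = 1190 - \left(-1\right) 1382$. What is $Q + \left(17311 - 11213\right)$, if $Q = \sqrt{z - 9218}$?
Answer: $6098 + i \sqrt{6646} \approx 6098.0 + 81.523 i$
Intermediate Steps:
$z = 2572$ ($z = 1190 - -1382 = 1190 + 1382 = 2572$)
$Q = i \sqrt{6646}$ ($Q = \sqrt{2572 - 9218} = \sqrt{-6646} = i \sqrt{6646} \approx 81.523 i$)
$Q + \left(17311 - 11213\right) = i \sqrt{6646} + \left(17311 - 11213\right) = i \sqrt{6646} + 6098 = 6098 + i \sqrt{6646}$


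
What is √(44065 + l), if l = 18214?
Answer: 7*√1271 ≈ 249.56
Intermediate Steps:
√(44065 + l) = √(44065 + 18214) = √62279 = 7*√1271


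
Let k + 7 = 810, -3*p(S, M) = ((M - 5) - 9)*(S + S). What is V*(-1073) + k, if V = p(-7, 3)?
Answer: 167651/3 ≈ 55884.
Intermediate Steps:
p(S, M) = -2*S*(-14 + M)/3 (p(S, M) = -((M - 5) - 9)*(S + S)/3 = -((-5 + M) - 9)*2*S/3 = -(-14 + M)*2*S/3 = -2*S*(-14 + M)/3)
V = -154/3 (V = (⅔)*(-7)*(14 - 1*3) = (⅔)*(-7)*(14 - 3) = (⅔)*(-7)*11 = -154/3 ≈ -51.333)
k = 803 (k = -7 + 810 = 803)
V*(-1073) + k = -154/3*(-1073) + 803 = 165242/3 + 803 = 167651/3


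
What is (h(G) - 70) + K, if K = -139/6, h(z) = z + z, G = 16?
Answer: -367/6 ≈ -61.167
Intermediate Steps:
h(z) = 2*z
K = -139/6 (K = -139*⅙ = -139/6 ≈ -23.167)
(h(G) - 70) + K = (2*16 - 70) - 139/6 = (32 - 70) - 139/6 = -38 - 139/6 = -367/6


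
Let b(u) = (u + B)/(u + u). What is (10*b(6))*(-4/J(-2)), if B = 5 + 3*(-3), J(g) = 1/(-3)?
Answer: 20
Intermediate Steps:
J(g) = -⅓
B = -4 (B = 5 - 9 = -4)
b(u) = (-4 + u)/(2*u) (b(u) = (u - 4)/(u + u) = (-4 + u)/((2*u)) = (-4 + u)*(1/(2*u)) = (-4 + u)/(2*u))
(10*b(6))*(-4/J(-2)) = (10*((½)*(-4 + 6)/6))*(-4/(-⅓)) = (10*((½)*(⅙)*2))*(-4*(-3)) = (10*(⅙))*12 = (5/3)*12 = 20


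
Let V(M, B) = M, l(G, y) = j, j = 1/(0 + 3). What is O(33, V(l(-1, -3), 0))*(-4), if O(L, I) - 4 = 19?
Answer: -92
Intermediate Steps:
j = ⅓ (j = 1/3 = ⅓ ≈ 0.33333)
l(G, y) = ⅓
O(L, I) = 23 (O(L, I) = 4 + 19 = 23)
O(33, V(l(-1, -3), 0))*(-4) = 23*(-4) = -92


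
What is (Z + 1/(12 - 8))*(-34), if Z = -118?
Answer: 8007/2 ≈ 4003.5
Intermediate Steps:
(Z + 1/(12 - 8))*(-34) = (-118 + 1/(12 - 8))*(-34) = (-118 + 1/4)*(-34) = (-118 + ¼)*(-34) = -471/4*(-34) = 8007/2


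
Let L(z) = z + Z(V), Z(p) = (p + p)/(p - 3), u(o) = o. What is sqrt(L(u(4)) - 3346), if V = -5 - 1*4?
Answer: I*sqrt(13362)/2 ≈ 57.797*I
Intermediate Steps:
V = -9 (V = -5 - 4 = -9)
Z(p) = 2*p/(-3 + p) (Z(p) = (2*p)/(-3 + p) = 2*p/(-3 + p))
L(z) = 3/2 + z (L(z) = z + 2*(-9)/(-3 - 9) = z + 2*(-9)/(-12) = z + 2*(-9)*(-1/12) = z + 3/2 = 3/2 + z)
sqrt(L(u(4)) - 3346) = sqrt((3/2 + 4) - 3346) = sqrt(11/2 - 3346) = sqrt(-6681/2) = I*sqrt(13362)/2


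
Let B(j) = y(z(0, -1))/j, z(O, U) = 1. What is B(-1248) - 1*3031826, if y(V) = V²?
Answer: -3783718849/1248 ≈ -3.0318e+6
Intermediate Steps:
B(j) = 1/j (B(j) = 1²/j = 1/j)
B(-1248) - 1*3031826 = 1/(-1248) - 1*3031826 = -1/1248 - 3031826 = -3783718849/1248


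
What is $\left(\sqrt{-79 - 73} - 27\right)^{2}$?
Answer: $577 - 108 i \sqrt{38} \approx 577.0 - 665.76 i$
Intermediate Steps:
$\left(\sqrt{-79 - 73} - 27\right)^{2} = \left(\sqrt{-152} - 27\right)^{2} = \left(2 i \sqrt{38} - 27\right)^{2} = \left(-27 + 2 i \sqrt{38}\right)^{2}$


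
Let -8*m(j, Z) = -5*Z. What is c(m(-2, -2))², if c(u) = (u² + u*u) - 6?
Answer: 529/64 ≈ 8.2656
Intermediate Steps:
m(j, Z) = 5*Z/8 (m(j, Z) = -(-5)*Z/8 = 5*Z/8)
c(u) = -6 + 2*u² (c(u) = (u² + u²) - 6 = 2*u² - 6 = -6 + 2*u²)
c(m(-2, -2))² = (-6 + 2*((5/8)*(-2))²)² = (-6 + 2*(-5/4)²)² = (-6 + 2*(25/16))² = (-6 + 25/8)² = (-23/8)² = 529/64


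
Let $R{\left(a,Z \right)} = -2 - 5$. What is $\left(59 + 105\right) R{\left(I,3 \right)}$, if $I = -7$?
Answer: $-1148$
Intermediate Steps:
$R{\left(a,Z \right)} = -7$
$\left(59 + 105\right) R{\left(I,3 \right)} = \left(59 + 105\right) \left(-7\right) = 164 \left(-7\right) = -1148$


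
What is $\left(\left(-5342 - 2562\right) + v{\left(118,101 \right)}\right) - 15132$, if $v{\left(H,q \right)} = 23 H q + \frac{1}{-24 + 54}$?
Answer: $\frac{7532341}{30} \approx 2.5108 \cdot 10^{5}$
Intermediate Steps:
$v{\left(H,q \right)} = \frac{1}{30} + 23 H q$ ($v{\left(H,q \right)} = 23 H q + \frac{1}{30} = \frac{1}{30} + 23 H q$)
$\left(\left(-5342 - 2562\right) + v{\left(118,101 \right)}\right) - 15132 = \left(\left(-5342 - 2562\right) + \left(\frac{1}{30} + 23 \cdot 118 \cdot 101\right)\right) - 15132 = \left(-7904 + \left(\frac{1}{30} + 274114\right)\right) - 15132 = \left(-7904 + \frac{8223421}{30}\right) - 15132 = \frac{7986301}{30} - 15132 = \frac{7532341}{30}$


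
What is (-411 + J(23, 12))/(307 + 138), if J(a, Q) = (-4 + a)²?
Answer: -10/89 ≈ -0.11236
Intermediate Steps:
(-411 + J(23, 12))/(307 + 138) = (-411 + (-4 + 23)²)/(307 + 138) = (-411 + 19²)/445 = (-411 + 361)*(1/445) = -50*1/445 = -10/89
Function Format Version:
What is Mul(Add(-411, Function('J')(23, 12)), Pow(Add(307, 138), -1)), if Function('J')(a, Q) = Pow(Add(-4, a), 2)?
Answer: Rational(-10, 89) ≈ -0.11236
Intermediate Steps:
Mul(Add(-411, Function('J')(23, 12)), Pow(Add(307, 138), -1)) = Mul(Add(-411, Pow(Add(-4, 23), 2)), Pow(Add(307, 138), -1)) = Mul(Add(-411, Pow(19, 2)), Pow(445, -1)) = Mul(Add(-411, 361), Rational(1, 445)) = Mul(-50, Rational(1, 445)) = Rational(-10, 89)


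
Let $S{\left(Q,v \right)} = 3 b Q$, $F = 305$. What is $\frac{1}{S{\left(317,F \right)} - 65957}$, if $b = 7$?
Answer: $- \frac{1}{59300} \approx -1.6863 \cdot 10^{-5}$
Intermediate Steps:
$S{\left(Q,v \right)} = 21 Q$ ($S{\left(Q,v \right)} = 3 \cdot 7 Q = 21 Q$)
$\frac{1}{S{\left(317,F \right)} - 65957} = \frac{1}{21 \cdot 317 - 65957} = \frac{1}{6657 - 65957} = \frac{1}{-59300} = - \frac{1}{59300}$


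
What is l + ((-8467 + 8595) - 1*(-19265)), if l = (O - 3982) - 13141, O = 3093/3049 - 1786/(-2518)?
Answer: 8720445414/3838691 ≈ 2271.7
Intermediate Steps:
O = 6616844/3838691 (O = 3093*(1/3049) - 1786*(-1/2518) = 3093/3049 + 893/1259 = 6616844/3838691 ≈ 1.7237)
l = -65723289149/3838691 (l = (6616844/3838691 - 3982) - 13141 = -15279050718/3838691 - 13141 = -65723289149/3838691 ≈ -17121.)
l + ((-8467 + 8595) - 1*(-19265)) = -65723289149/3838691 + ((-8467 + 8595) - 1*(-19265)) = -65723289149/3838691 + (128 + 19265) = -65723289149/3838691 + 19393 = 8720445414/3838691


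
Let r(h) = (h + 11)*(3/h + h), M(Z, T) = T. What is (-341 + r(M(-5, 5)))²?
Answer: 1580049/25 ≈ 63202.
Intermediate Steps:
r(h) = (11 + h)*(h + 3/h)
(-341 + r(M(-5, 5)))² = (-341 + (3 + 5² + 11*5 + 33/5))² = (-341 + (3 + 25 + 55 + 33*(⅕)))² = (-341 + (3 + 25 + 55 + 33/5))² = (-341 + 448/5)² = (-1257/5)² = 1580049/25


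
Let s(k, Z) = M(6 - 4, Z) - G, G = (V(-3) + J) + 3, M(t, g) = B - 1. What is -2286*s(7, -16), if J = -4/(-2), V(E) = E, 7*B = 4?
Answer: 38862/7 ≈ 5551.7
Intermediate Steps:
B = 4/7 (B = (⅐)*4 = 4/7 ≈ 0.57143)
J = 2 (J = -4*(-½) = 2)
M(t, g) = -3/7 (M(t, g) = 4/7 - 1 = -3/7)
G = 2 (G = (-3 + 2) + 3 = -1 + 3 = 2)
s(k, Z) = -17/7 (s(k, Z) = -3/7 - 1*2 = -3/7 - 2 = -17/7)
-2286*s(7, -16) = -2286*(-17/7) = 38862/7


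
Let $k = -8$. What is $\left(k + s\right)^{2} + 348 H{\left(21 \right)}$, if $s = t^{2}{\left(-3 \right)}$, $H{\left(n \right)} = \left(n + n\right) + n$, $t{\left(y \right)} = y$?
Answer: $21925$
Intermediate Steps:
$H{\left(n \right)} = 3 n$ ($H{\left(n \right)} = 2 n + n = 3 n$)
$s = 9$ ($s = \left(-3\right)^{2} = 9$)
$\left(k + s\right)^{2} + 348 H{\left(21 \right)} = \left(-8 + 9\right)^{2} + 348 \cdot 3 \cdot 21 = 1^{2} + 348 \cdot 63 = 1 + 21924 = 21925$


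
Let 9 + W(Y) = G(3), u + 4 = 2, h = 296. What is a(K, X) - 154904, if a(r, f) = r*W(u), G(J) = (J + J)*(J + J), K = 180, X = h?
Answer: -150044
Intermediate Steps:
X = 296
u = -2 (u = -4 + 2 = -2)
G(J) = 4*J**2 (G(J) = (2*J)*(2*J) = 4*J**2)
W(Y) = 27 (W(Y) = -9 + 4*3**2 = -9 + 4*9 = -9 + 36 = 27)
a(r, f) = 27*r (a(r, f) = r*27 = 27*r)
a(K, X) - 154904 = 27*180 - 154904 = 4860 - 154904 = -150044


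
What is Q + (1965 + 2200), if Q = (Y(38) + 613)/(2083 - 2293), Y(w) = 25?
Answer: 437006/105 ≈ 4162.0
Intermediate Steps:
Q = -319/105 (Q = (25 + 613)/(2083 - 2293) = 638/(-210) = 638*(-1/210) = -319/105 ≈ -3.0381)
Q + (1965 + 2200) = -319/105 + (1965 + 2200) = -319/105 + 4165 = 437006/105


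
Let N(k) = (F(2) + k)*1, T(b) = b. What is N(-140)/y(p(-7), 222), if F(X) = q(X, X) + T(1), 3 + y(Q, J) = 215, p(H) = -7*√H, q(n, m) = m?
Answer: -137/212 ≈ -0.64623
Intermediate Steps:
y(Q, J) = 212 (y(Q, J) = -3 + 215 = 212)
F(X) = 1 + X (F(X) = X + 1 = 1 + X)
N(k) = 3 + k (N(k) = ((1 + 2) + k)*1 = (3 + k)*1 = 3 + k)
N(-140)/y(p(-7), 222) = (3 - 140)/212 = -137*1/212 = -137/212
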